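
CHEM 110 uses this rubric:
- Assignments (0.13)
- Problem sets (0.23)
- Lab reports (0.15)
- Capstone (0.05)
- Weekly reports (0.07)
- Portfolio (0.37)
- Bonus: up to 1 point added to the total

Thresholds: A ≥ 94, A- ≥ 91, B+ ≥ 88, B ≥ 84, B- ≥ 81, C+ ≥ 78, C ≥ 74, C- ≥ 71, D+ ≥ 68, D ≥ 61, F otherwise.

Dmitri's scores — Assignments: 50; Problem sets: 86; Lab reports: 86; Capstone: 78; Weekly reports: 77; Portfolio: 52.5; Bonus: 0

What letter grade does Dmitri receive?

D

Weighted total:
  Assignments 50 × 0.13 = 6.5
  Problem sets 86 × 0.23 = 19.78
  Lab reports 86 × 0.15 = 12.9
  Capstone 78 × 0.05 = 3.9
  Weekly reports 77 × 0.07 = 5.39
  Portfolio 52.5 × 0.37 = 19.425
Sum = 67.895
Bonus: 67.895 + 0 = 67.895
67.895 is ≥ 61 and < 68 → D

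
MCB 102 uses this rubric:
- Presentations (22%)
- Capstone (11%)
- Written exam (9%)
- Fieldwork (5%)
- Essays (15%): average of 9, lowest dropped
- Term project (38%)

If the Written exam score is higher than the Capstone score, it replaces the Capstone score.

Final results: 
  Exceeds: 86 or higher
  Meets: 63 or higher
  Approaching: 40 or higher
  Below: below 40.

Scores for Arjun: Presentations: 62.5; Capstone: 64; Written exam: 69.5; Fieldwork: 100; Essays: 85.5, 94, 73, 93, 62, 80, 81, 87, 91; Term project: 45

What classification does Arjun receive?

Approaching

Essays: drop 62 → average of remaining 8 = 684.5/8 = 85.5625
Written exam (69.5) > Capstone (64), so Capstone counts as 69.5.
Weighted total:
  Presentations 62.5 × 0.22 = 13.75
  Capstone 69.5 × 0.11 = 7.645
  Written exam 69.5 × 0.09 = 6.255
  Fieldwork 100 × 0.05 = 5
  Essays 85.5625 × 0.15 = 12.834375
  Term project 45 × 0.38 = 17.1
Sum = 62.584375
62.584375 is ≥ 40 and < 63 → Approaching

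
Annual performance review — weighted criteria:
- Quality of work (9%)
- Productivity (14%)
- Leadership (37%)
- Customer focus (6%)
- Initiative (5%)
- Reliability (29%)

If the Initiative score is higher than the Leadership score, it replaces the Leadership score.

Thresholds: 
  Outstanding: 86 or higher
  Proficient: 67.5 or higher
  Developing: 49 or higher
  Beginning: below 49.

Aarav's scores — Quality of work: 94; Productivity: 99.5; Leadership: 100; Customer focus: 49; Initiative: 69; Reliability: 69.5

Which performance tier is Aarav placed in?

Initiative (69) ≤ Leadership (100), so Leadership stays at 100.
Weighted total:
  Quality of work 94 × 0.09 = 8.46
  Productivity 99.5 × 0.14 = 13.93
  Leadership 100 × 0.37 = 37
  Customer focus 49 × 0.06 = 2.94
  Initiative 69 × 0.05 = 3.45
  Reliability 69.5 × 0.29 = 20.155
Sum = 85.935
85.935 is ≥ 67.5 and < 86 → Proficient

Proficient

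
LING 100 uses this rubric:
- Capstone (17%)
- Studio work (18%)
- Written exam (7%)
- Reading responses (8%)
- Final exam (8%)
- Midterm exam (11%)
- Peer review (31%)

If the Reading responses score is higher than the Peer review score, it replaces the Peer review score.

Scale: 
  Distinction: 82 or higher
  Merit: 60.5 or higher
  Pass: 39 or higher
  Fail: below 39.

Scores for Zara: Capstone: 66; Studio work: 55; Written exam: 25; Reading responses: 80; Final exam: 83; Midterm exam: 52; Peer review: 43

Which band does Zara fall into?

Merit

Reading responses (80) > Peer review (43), so Peer review counts as 80.
Weighted total:
  Capstone 66 × 0.17 = 11.22
  Studio work 55 × 0.18 = 9.9
  Written exam 25 × 0.07 = 1.75
  Reading responses 80 × 0.08 = 6.4
  Final exam 83 × 0.08 = 6.64
  Midterm exam 52 × 0.11 = 5.72
  Peer review 80 × 0.31 = 24.8
Sum = 66.43
66.43 is ≥ 60.5 and < 82 → Merit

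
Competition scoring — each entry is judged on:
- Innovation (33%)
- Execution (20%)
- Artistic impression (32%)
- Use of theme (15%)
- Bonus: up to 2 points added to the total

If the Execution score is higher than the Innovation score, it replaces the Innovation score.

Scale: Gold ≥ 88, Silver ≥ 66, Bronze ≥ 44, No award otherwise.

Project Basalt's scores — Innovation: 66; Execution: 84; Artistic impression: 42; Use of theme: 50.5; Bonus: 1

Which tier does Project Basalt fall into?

Execution (84) > Innovation (66), so Innovation counts as 84.
Weighted total:
  Innovation 84 × 0.33 = 27.72
  Execution 84 × 0.2 = 16.8
  Artistic impression 42 × 0.32 = 13.44
  Use of theme 50.5 × 0.15 = 7.575
Sum = 65.535
Bonus: 65.535 + 1 = 66.535
66.535 is ≥ 66 and < 88 → Silver

Silver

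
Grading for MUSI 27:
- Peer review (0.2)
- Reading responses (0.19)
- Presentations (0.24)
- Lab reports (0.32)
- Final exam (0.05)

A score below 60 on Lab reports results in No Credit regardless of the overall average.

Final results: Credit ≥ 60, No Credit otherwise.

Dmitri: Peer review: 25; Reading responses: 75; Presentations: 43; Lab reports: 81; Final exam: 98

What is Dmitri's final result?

Credit

Lab reports score 81 ≥ 60: minimum met.
Weighted total:
  Peer review 25 × 0.2 = 5
  Reading responses 75 × 0.19 = 14.25
  Presentations 43 × 0.24 = 10.32
  Lab reports 81 × 0.32 = 25.92
  Final exam 98 × 0.05 = 4.9
Sum = 60.39
60.39 ≥ 60 → Credit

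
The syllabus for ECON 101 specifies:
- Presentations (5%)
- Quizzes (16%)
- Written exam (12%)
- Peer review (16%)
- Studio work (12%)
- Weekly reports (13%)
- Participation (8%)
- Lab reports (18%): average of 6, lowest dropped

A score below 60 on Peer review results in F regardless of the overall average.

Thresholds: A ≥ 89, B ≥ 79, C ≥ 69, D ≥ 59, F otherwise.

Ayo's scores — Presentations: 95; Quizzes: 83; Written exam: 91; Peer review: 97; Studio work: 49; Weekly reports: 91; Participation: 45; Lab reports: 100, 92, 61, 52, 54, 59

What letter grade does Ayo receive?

Lab reports: drop 52 → average of remaining 5 = 366/5 = 73.2
Peer review score 97 ≥ 60: minimum met.
Weighted total:
  Presentations 95 × 0.05 = 4.75
  Quizzes 83 × 0.16 = 13.28
  Written exam 91 × 0.12 = 10.92
  Peer review 97 × 0.16 = 15.52
  Studio work 49 × 0.12 = 5.88
  Weekly reports 91 × 0.13 = 11.83
  Participation 45 × 0.08 = 3.6
  Lab reports 73.2 × 0.18 = 13.176
Sum = 78.956
78.956 is ≥ 69 and < 79 → C

C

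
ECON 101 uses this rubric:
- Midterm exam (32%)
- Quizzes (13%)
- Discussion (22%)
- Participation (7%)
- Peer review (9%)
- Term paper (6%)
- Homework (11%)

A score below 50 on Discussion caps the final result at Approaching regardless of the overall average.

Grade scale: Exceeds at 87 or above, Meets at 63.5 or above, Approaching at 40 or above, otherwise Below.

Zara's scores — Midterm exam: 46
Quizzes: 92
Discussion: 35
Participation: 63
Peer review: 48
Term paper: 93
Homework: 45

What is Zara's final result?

Discussion score 35 < 50: minimum not met.
Weighted total:
  Midterm exam 46 × 0.32 = 14.72
  Quizzes 92 × 0.13 = 11.96
  Discussion 35 × 0.22 = 7.7
  Participation 63 × 0.07 = 4.41
  Peer review 48 × 0.09 = 4.32
  Term paper 93 × 0.06 = 5.58
  Homework 45 × 0.11 = 4.95
Sum = 53.64
53.64 would be Approaching; cap at Approaching applies → Approaching.

Approaching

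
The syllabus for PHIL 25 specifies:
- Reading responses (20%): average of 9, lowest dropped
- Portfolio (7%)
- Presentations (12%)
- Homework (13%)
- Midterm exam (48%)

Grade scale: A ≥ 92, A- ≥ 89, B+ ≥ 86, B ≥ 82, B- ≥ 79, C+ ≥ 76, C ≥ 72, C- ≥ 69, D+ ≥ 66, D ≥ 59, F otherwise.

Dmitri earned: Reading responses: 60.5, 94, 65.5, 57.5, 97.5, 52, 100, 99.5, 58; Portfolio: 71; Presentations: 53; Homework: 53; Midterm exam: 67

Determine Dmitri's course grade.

D+

Reading responses: drop 52 → average of remaining 8 = 632.5/8 = 79.0625
Weighted total:
  Reading responses 79.0625 × 0.2 = 15.8125
  Portfolio 71 × 0.07 = 4.97
  Presentations 53 × 0.12 = 6.36
  Homework 53 × 0.13 = 6.89
  Midterm exam 67 × 0.48 = 32.16
Sum = 66.1925
66.1925 is ≥ 66 and < 69 → D+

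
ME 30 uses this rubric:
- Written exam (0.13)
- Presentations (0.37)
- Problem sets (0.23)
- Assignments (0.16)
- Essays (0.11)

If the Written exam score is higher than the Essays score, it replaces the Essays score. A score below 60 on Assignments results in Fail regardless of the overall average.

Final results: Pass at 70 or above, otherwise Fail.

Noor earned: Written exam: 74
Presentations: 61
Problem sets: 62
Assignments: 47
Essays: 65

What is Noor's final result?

Fail

Written exam (74) > Essays (65), so Essays counts as 74.
Assignments score 47 < 60: minimum not met.
Weighted total:
  Written exam 74 × 0.13 = 9.62
  Presentations 61 × 0.37 = 22.57
  Problem sets 62 × 0.23 = 14.26
  Assignments 47 × 0.16 = 7.52
  Essays 74 × 0.11 = 8.14
Sum = 62.11
Because the Assignments minimum was not met, the result is Fail.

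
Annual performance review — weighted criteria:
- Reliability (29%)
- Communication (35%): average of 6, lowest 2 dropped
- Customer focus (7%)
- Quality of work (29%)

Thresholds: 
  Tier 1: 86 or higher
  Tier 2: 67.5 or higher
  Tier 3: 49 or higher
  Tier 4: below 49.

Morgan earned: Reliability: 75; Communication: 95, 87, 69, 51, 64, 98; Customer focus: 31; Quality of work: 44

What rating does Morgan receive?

Tier 3

Communication: drop 51, 64 → average of remaining 4 = 349/4 = 87.25
Weighted total:
  Reliability 75 × 0.29 = 21.75
  Communication 87.25 × 0.35 = 30.5375
  Customer focus 31 × 0.07 = 2.17
  Quality of work 44 × 0.29 = 12.76
Sum = 67.2175
67.2175 is ≥ 49 and < 67.5 → Tier 3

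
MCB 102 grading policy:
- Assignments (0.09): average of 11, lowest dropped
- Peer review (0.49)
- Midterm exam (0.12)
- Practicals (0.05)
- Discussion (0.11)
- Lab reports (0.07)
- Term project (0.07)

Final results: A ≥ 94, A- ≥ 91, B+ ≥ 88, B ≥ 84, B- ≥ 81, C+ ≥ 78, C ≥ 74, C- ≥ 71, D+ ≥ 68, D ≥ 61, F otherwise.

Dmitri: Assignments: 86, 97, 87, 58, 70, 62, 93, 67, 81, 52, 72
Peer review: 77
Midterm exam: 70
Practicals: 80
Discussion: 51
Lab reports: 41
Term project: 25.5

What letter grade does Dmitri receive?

Assignments: drop 52 → average of remaining 10 = 773/10 = 77.3
Weighted total:
  Assignments 77.3 × 0.09 = 6.957
  Peer review 77 × 0.49 = 37.73
  Midterm exam 70 × 0.12 = 8.4
  Practicals 80 × 0.05 = 4
  Discussion 51 × 0.11 = 5.61
  Lab reports 41 × 0.07 = 2.87
  Term project 25.5 × 0.07 = 1.785
Sum = 67.352
67.352 is ≥ 61 and < 68 → D

D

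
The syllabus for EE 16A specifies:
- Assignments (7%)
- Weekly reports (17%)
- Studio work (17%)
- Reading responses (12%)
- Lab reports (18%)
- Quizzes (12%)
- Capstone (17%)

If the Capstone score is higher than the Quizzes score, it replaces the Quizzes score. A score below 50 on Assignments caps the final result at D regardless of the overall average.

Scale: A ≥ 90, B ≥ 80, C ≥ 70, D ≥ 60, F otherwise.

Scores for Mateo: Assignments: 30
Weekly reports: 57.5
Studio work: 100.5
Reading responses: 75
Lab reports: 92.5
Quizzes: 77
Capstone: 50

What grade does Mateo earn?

D

Capstone (50) ≤ Quizzes (77), so Quizzes stays at 77.
Assignments score 30 < 50: minimum not met.
Weighted total:
  Assignments 30 × 0.07 = 2.1
  Weekly reports 57.5 × 0.17 = 9.775
  Studio work 100.5 × 0.17 = 17.085
  Reading responses 75 × 0.12 = 9
  Lab reports 92.5 × 0.18 = 16.65
  Quizzes 77 × 0.12 = 9.24
  Capstone 50 × 0.17 = 8.5
Sum = 72.35
72.35 would be C; cap at D applies → D.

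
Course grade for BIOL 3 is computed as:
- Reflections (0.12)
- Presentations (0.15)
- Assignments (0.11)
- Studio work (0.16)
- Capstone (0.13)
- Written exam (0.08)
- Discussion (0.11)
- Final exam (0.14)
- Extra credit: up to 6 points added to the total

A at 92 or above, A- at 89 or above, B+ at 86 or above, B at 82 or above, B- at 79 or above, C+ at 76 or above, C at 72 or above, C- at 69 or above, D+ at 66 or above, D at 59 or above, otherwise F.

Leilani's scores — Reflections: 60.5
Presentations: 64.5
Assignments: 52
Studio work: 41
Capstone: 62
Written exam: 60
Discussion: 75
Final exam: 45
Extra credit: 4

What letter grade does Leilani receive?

D

Weighted total:
  Reflections 60.5 × 0.12 = 7.26
  Presentations 64.5 × 0.15 = 9.675
  Assignments 52 × 0.11 = 5.72
  Studio work 41 × 0.16 = 6.56
  Capstone 62 × 0.13 = 8.06
  Written exam 60 × 0.08 = 4.8
  Discussion 75 × 0.11 = 8.25
  Final exam 45 × 0.14 = 6.3
Sum = 56.625
Extra credit: 56.625 + 4 = 60.625
60.625 is ≥ 59 and < 66 → D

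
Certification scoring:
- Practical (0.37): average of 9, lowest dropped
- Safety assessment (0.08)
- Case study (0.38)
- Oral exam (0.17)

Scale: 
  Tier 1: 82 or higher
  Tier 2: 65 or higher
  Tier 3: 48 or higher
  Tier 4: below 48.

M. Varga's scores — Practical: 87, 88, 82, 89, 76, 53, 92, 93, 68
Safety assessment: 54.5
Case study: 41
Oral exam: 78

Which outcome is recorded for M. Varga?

Tier 3

Practical: drop 53 → average of remaining 8 = 675/8 = 84.375
Weighted total:
  Practical 84.375 × 0.37 = 31.21875
  Safety assessment 54.5 × 0.08 = 4.36
  Case study 41 × 0.38 = 15.58
  Oral exam 78 × 0.17 = 13.26
Sum = 64.41875
64.41875 is ≥ 48 and < 65 → Tier 3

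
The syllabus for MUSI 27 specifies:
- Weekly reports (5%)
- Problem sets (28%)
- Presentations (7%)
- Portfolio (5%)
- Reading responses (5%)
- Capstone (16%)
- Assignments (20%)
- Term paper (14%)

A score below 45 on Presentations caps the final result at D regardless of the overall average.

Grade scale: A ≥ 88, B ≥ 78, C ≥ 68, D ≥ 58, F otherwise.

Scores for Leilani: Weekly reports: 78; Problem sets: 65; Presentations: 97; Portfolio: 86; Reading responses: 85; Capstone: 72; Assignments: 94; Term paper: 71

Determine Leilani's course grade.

C

Presentations score 97 ≥ 45: minimum met.
Weighted total:
  Weekly reports 78 × 0.05 = 3.9
  Problem sets 65 × 0.28 = 18.2
  Presentations 97 × 0.07 = 6.79
  Portfolio 86 × 0.05 = 4.3
  Reading responses 85 × 0.05 = 4.25
  Capstone 72 × 0.16 = 11.52
  Assignments 94 × 0.2 = 18.8
  Term paper 71 × 0.14 = 9.94
Sum = 77.7
77.7 is ≥ 68 and < 78 → C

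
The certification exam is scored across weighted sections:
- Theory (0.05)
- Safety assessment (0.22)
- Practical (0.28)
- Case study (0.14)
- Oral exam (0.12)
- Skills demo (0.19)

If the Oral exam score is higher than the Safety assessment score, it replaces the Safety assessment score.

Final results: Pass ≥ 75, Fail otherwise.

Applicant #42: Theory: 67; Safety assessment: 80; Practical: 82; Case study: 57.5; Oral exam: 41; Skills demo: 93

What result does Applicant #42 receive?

Fail

Oral exam (41) ≤ Safety assessment (80), so Safety assessment stays at 80.
Weighted total:
  Theory 67 × 0.05 = 3.35
  Safety assessment 80 × 0.22 = 17.6
  Practical 82 × 0.28 = 22.96
  Case study 57.5 × 0.14 = 8.05
  Oral exam 41 × 0.12 = 4.92
  Skills demo 93 × 0.19 = 17.67
Sum = 74.55
74.55 < 75 → Fail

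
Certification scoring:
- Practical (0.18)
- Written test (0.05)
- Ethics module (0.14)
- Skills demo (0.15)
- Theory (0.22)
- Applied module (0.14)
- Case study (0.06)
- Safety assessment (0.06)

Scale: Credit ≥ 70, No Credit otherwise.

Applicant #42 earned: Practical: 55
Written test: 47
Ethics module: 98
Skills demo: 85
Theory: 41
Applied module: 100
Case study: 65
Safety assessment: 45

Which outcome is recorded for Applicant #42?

Weighted total:
  Practical 55 × 0.18 = 9.9
  Written test 47 × 0.05 = 2.35
  Ethics module 98 × 0.14 = 13.72
  Skills demo 85 × 0.15 = 12.75
  Theory 41 × 0.22 = 9.02
  Applied module 100 × 0.14 = 14
  Case study 65 × 0.06 = 3.9
  Safety assessment 45 × 0.06 = 2.7
Sum = 68.34
68.34 < 70 → No Credit

No Credit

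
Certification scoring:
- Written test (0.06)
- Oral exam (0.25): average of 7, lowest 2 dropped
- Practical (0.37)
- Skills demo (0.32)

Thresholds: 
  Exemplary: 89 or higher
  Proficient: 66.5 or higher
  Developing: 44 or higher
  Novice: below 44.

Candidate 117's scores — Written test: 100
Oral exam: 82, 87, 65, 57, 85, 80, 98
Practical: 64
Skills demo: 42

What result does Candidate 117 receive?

Oral exam: drop 57, 65 → average of remaining 5 = 432/5 = 86.4
Weighted total:
  Written test 100 × 0.06 = 6
  Oral exam 86.4 × 0.25 = 21.6
  Practical 64 × 0.37 = 23.68
  Skills demo 42 × 0.32 = 13.44
Sum = 64.72
64.72 is ≥ 44 and < 66.5 → Developing

Developing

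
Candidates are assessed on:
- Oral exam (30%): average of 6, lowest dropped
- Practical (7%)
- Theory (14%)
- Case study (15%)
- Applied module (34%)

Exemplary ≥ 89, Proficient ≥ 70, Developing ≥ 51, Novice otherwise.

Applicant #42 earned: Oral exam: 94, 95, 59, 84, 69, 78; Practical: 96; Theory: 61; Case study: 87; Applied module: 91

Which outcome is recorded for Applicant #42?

Oral exam: drop 59 → average of remaining 5 = 420/5 = 84
Weighted total:
  Oral exam 84 × 0.3 = 25.2
  Practical 96 × 0.07 = 6.72
  Theory 61 × 0.14 = 8.54
  Case study 87 × 0.15 = 13.05
  Applied module 91 × 0.34 = 30.94
Sum = 84.45
84.45 is ≥ 70 and < 89 → Proficient

Proficient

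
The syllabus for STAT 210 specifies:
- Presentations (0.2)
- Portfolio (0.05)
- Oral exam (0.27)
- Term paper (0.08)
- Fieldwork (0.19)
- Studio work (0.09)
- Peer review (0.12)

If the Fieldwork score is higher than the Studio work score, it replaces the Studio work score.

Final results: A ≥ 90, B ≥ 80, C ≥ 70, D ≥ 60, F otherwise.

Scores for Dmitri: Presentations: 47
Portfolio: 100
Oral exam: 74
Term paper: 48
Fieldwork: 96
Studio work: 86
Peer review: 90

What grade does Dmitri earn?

Fieldwork (96) > Studio work (86), so Studio work counts as 96.
Weighted total:
  Presentations 47 × 0.2 = 9.4
  Portfolio 100 × 0.05 = 5
  Oral exam 74 × 0.27 = 19.98
  Term paper 48 × 0.08 = 3.84
  Fieldwork 96 × 0.19 = 18.24
  Studio work 96 × 0.09 = 8.64
  Peer review 90 × 0.12 = 10.8
Sum = 75.9
75.9 is ≥ 70 and < 80 → C

C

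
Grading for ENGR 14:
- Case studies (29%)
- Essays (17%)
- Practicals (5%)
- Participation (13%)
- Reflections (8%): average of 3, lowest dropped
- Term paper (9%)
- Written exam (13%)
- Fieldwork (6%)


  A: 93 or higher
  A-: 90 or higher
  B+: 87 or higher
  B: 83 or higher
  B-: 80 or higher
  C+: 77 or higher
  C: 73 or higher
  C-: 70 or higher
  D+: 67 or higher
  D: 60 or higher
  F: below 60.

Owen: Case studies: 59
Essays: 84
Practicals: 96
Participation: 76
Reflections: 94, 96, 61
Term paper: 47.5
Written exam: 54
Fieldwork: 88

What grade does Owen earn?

Reflections: drop 61 → average of remaining 2 = 190/2 = 95
Weighted total:
  Case studies 59 × 0.29 = 17.11
  Essays 84 × 0.17 = 14.28
  Practicals 96 × 0.05 = 4.8
  Participation 76 × 0.13 = 9.88
  Reflections 95 × 0.08 = 7.6
  Term paper 47.5 × 0.09 = 4.275
  Written exam 54 × 0.13 = 7.02
  Fieldwork 88 × 0.06 = 5.28
Sum = 70.245
70.245 is ≥ 70 and < 73 → C-

C-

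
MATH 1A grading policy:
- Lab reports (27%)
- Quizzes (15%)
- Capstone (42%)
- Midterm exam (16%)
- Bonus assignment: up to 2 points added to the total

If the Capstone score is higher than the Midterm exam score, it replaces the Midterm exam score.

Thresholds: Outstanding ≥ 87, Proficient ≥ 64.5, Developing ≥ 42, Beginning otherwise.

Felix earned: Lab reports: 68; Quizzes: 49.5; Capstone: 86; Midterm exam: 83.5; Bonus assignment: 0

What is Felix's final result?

Proficient

Capstone (86) > Midterm exam (83.5), so Midterm exam counts as 86.
Weighted total:
  Lab reports 68 × 0.27 = 18.36
  Quizzes 49.5 × 0.15 = 7.425
  Capstone 86 × 0.42 = 36.12
  Midterm exam 86 × 0.16 = 13.76
Sum = 75.665
Bonus assignment: 75.665 + 0 = 75.665
75.665 is ≥ 64.5 and < 87 → Proficient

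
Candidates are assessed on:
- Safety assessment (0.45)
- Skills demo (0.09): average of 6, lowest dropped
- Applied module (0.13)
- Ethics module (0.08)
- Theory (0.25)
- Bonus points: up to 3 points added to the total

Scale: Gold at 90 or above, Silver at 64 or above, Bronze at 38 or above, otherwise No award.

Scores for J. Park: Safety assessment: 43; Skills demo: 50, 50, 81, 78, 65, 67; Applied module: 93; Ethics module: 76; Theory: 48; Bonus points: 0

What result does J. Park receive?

Bronze

Skills demo: drop 50 → average of remaining 5 = 341/5 = 68.2
Weighted total:
  Safety assessment 43 × 0.45 = 19.35
  Skills demo 68.2 × 0.09 = 6.138
  Applied module 93 × 0.13 = 12.09
  Ethics module 76 × 0.08 = 6.08
  Theory 48 × 0.25 = 12
Sum = 55.658
Bonus points: 55.658 + 0 = 55.658
55.658 is ≥ 38 and < 64 → Bronze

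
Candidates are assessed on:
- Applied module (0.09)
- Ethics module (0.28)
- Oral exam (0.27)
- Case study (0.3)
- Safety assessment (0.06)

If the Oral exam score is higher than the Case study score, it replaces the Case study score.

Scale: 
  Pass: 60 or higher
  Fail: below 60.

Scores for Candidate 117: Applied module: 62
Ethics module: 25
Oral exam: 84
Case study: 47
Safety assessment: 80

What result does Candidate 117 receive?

Pass

Oral exam (84) > Case study (47), so Case study counts as 84.
Weighted total:
  Applied module 62 × 0.09 = 5.58
  Ethics module 25 × 0.28 = 7
  Oral exam 84 × 0.27 = 22.68
  Case study 84 × 0.3 = 25.2
  Safety assessment 80 × 0.06 = 4.8
Sum = 65.26
65.26 ≥ 60 → Pass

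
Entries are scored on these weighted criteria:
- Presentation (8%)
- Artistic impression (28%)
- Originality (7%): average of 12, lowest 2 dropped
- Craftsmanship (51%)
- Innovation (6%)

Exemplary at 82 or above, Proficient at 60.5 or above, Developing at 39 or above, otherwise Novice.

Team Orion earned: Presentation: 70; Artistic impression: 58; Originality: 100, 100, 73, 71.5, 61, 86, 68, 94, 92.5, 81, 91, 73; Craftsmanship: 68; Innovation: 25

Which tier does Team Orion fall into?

Proficient

Originality: drop 61, 68 → average of remaining 10 = 862/10 = 86.2
Weighted total:
  Presentation 70 × 0.08 = 5.6
  Artistic impression 58 × 0.28 = 16.24
  Originality 86.2 × 0.07 = 6.034
  Craftsmanship 68 × 0.51 = 34.68
  Innovation 25 × 0.06 = 1.5
Sum = 64.054
64.054 is ≥ 60.5 and < 82 → Proficient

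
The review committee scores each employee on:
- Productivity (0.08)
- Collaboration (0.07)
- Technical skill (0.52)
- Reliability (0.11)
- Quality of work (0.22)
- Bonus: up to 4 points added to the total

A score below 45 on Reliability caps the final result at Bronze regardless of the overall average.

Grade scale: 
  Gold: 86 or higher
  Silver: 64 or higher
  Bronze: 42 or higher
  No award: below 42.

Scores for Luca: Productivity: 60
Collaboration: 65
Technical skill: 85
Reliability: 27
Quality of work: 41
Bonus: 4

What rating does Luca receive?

Bronze

Reliability score 27 < 45: minimum not met.
Weighted total:
  Productivity 60 × 0.08 = 4.8
  Collaboration 65 × 0.07 = 4.55
  Technical skill 85 × 0.52 = 44.2
  Reliability 27 × 0.11 = 2.97
  Quality of work 41 × 0.22 = 9.02
Sum = 65.54
Bonus: 65.54 + 4 = 69.54
69.54 would be Silver; cap at Bronze applies → Bronze.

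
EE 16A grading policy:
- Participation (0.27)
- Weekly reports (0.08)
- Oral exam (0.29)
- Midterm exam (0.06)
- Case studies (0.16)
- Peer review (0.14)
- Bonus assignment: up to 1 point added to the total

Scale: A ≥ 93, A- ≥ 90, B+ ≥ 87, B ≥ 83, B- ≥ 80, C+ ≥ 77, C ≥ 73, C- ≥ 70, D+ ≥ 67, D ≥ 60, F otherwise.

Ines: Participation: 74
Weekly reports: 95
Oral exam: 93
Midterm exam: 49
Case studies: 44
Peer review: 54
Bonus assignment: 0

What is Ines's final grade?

Weighted total:
  Participation 74 × 0.27 = 19.98
  Weekly reports 95 × 0.08 = 7.6
  Oral exam 93 × 0.29 = 26.97
  Midterm exam 49 × 0.06 = 2.94
  Case studies 44 × 0.16 = 7.04
  Peer review 54 × 0.14 = 7.56
Sum = 72.09
Bonus assignment: 72.09 + 0 = 72.09
72.09 is ≥ 70 and < 73 → C-

C-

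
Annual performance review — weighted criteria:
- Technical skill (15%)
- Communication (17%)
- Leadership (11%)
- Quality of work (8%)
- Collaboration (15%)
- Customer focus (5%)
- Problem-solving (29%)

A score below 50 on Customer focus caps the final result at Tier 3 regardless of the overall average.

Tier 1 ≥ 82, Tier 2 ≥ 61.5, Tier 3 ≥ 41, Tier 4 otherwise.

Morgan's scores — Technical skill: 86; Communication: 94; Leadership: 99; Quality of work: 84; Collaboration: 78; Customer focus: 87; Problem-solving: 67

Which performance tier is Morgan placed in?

Tier 2

Customer focus score 87 ≥ 50: minimum met.
Weighted total:
  Technical skill 86 × 0.15 = 12.9
  Communication 94 × 0.17 = 15.98
  Leadership 99 × 0.11 = 10.89
  Quality of work 84 × 0.08 = 6.72
  Collaboration 78 × 0.15 = 11.7
  Customer focus 87 × 0.05 = 4.35
  Problem-solving 67 × 0.29 = 19.43
Sum = 81.97
81.97 is ≥ 61.5 and < 82 → Tier 2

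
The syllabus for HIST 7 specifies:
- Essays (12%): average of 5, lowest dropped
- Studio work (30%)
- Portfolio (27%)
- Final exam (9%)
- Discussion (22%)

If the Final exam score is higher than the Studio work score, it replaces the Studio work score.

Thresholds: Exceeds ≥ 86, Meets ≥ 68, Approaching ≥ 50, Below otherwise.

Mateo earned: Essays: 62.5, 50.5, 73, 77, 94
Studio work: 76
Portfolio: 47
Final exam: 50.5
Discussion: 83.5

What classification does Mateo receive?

Approaching

Essays: drop 50.5 → average of remaining 4 = 306.5/4 = 76.625
Final exam (50.5) ≤ Studio work (76), so Studio work stays at 76.
Weighted total:
  Essays 76.625 × 0.12 = 9.195
  Studio work 76 × 0.3 = 22.8
  Portfolio 47 × 0.27 = 12.69
  Final exam 50.5 × 0.09 = 4.545
  Discussion 83.5 × 0.22 = 18.37
Sum = 67.6
67.6 is ≥ 50 and < 68 → Approaching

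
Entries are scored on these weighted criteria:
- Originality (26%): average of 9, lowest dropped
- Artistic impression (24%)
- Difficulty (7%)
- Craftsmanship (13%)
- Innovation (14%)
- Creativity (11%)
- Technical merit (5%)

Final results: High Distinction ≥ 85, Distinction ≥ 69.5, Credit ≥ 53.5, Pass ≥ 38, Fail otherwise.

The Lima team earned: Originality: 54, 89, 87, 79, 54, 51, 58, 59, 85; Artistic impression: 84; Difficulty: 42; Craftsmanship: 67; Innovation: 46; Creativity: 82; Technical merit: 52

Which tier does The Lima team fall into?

Credit

Originality: drop 51 → average of remaining 8 = 565/8 = 70.625
Weighted total:
  Originality 70.625 × 0.26 = 18.3625
  Artistic impression 84 × 0.24 = 20.16
  Difficulty 42 × 0.07 = 2.94
  Craftsmanship 67 × 0.13 = 8.71
  Innovation 46 × 0.14 = 6.44
  Creativity 82 × 0.11 = 9.02
  Technical merit 52 × 0.05 = 2.6
Sum = 68.2325
68.2325 is ≥ 53.5 and < 69.5 → Credit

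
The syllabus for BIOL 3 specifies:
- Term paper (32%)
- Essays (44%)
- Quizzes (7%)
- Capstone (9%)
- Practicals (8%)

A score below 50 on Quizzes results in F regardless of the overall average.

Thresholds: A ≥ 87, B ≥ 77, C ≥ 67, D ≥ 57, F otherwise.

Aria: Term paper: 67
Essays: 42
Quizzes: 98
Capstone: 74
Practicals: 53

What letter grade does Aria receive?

Quizzes score 98 ≥ 50: minimum met.
Weighted total:
  Term paper 67 × 0.32 = 21.44
  Essays 42 × 0.44 = 18.48
  Quizzes 98 × 0.07 = 6.86
  Capstone 74 × 0.09 = 6.66
  Practicals 53 × 0.08 = 4.24
Sum = 57.68
57.68 is ≥ 57 and < 67 → D

D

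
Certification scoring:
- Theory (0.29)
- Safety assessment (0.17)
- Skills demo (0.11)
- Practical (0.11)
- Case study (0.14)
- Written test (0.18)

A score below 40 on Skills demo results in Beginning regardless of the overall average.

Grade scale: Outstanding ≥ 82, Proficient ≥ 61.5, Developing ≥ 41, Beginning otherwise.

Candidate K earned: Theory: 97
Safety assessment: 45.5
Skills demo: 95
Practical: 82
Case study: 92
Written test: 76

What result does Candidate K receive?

Skills demo score 95 ≥ 40: minimum met.
Weighted total:
  Theory 97 × 0.29 = 28.13
  Safety assessment 45.5 × 0.17 = 7.735
  Skills demo 95 × 0.11 = 10.45
  Practical 82 × 0.11 = 9.02
  Case study 92 × 0.14 = 12.88
  Written test 76 × 0.18 = 13.68
Sum = 81.895
81.895 is ≥ 61.5 and < 82 → Proficient

Proficient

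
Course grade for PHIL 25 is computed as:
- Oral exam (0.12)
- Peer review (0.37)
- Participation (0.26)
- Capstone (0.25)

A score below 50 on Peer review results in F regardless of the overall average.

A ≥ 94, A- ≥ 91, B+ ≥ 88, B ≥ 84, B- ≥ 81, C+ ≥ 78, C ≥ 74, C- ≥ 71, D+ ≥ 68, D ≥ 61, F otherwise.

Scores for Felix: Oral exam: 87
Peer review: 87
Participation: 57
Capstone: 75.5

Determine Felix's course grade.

Peer review score 87 ≥ 50: minimum met.
Weighted total:
  Oral exam 87 × 0.12 = 10.44
  Peer review 87 × 0.37 = 32.19
  Participation 57 × 0.26 = 14.82
  Capstone 75.5 × 0.25 = 18.875
Sum = 76.325
76.325 is ≥ 74 and < 78 → C

C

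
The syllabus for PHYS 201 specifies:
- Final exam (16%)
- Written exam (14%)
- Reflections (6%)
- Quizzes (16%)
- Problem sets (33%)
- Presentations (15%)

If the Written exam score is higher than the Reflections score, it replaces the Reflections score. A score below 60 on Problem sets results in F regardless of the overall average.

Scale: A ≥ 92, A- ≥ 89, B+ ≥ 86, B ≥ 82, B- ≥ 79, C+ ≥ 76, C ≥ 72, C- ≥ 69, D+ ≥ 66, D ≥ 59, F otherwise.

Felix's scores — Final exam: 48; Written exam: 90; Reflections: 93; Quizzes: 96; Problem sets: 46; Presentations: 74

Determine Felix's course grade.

Written exam (90) ≤ Reflections (93), so Reflections stays at 93.
Problem sets score 46 < 60: minimum not met.
Weighted total:
  Final exam 48 × 0.16 = 7.68
  Written exam 90 × 0.14 = 12.6
  Reflections 93 × 0.06 = 5.58
  Quizzes 96 × 0.16 = 15.36
  Problem sets 46 × 0.33 = 15.18
  Presentations 74 × 0.15 = 11.1
Sum = 67.5
Because the Problem sets minimum was not met, the result is F.

F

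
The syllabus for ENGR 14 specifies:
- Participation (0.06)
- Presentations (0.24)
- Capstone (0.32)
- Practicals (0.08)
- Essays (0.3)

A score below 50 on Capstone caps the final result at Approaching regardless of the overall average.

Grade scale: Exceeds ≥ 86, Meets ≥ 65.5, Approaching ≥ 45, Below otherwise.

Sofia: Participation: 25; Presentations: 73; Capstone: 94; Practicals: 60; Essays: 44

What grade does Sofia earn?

Meets

Capstone score 94 ≥ 50: minimum met.
Weighted total:
  Participation 25 × 0.06 = 1.5
  Presentations 73 × 0.24 = 17.52
  Capstone 94 × 0.32 = 30.08
  Practicals 60 × 0.08 = 4.8
  Essays 44 × 0.3 = 13.2
Sum = 67.1
67.1 is ≥ 65.5 and < 86 → Meets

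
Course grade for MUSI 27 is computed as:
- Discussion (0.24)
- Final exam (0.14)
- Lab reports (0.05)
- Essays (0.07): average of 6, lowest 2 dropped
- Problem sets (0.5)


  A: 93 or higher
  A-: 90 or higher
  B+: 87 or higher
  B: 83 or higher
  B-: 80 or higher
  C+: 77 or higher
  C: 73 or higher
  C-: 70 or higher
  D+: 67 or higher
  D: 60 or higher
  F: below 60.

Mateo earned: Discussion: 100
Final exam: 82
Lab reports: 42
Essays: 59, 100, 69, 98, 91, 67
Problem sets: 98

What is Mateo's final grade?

A-

Essays: drop 59, 67 → average of remaining 4 = 358/4 = 89.5
Weighted total:
  Discussion 100 × 0.24 = 24
  Final exam 82 × 0.14 = 11.48
  Lab reports 42 × 0.05 = 2.1
  Essays 89.5 × 0.07 = 6.265
  Problem sets 98 × 0.5 = 49
Sum = 92.845
92.845 is ≥ 90 and < 93 → A-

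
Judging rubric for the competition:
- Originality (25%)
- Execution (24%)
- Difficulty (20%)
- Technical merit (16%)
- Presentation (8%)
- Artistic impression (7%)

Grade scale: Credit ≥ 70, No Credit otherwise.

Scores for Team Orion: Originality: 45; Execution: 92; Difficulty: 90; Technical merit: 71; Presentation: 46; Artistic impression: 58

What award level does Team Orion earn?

Weighted total:
  Originality 45 × 0.25 = 11.25
  Execution 92 × 0.24 = 22.08
  Difficulty 90 × 0.2 = 18
  Technical merit 71 × 0.16 = 11.36
  Presentation 46 × 0.08 = 3.68
  Artistic impression 58 × 0.07 = 4.06
Sum = 70.43
70.43 ≥ 70 → Credit

Credit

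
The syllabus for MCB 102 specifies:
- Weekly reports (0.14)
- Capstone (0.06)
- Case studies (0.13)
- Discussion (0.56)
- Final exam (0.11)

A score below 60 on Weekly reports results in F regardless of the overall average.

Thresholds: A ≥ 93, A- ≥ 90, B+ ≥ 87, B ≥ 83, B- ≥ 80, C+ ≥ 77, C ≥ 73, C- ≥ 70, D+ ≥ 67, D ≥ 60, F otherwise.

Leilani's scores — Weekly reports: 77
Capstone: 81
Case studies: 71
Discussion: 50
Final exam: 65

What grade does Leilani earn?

Weekly reports score 77 ≥ 60: minimum met.
Weighted total:
  Weekly reports 77 × 0.14 = 10.78
  Capstone 81 × 0.06 = 4.86
  Case studies 71 × 0.13 = 9.23
  Discussion 50 × 0.56 = 28
  Final exam 65 × 0.11 = 7.15
Sum = 60.02
60.02 is ≥ 60 and < 67 → D

D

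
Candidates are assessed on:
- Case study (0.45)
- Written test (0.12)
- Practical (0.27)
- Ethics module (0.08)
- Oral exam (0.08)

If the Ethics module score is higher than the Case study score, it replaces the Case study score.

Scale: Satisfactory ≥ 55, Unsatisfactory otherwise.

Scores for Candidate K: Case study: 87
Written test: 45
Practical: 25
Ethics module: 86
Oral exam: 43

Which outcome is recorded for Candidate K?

Ethics module (86) ≤ Case study (87), so Case study stays at 87.
Weighted total:
  Case study 87 × 0.45 = 39.15
  Written test 45 × 0.12 = 5.4
  Practical 25 × 0.27 = 6.75
  Ethics module 86 × 0.08 = 6.88
  Oral exam 43 × 0.08 = 3.44
Sum = 61.62
61.62 ≥ 55 → Satisfactory

Satisfactory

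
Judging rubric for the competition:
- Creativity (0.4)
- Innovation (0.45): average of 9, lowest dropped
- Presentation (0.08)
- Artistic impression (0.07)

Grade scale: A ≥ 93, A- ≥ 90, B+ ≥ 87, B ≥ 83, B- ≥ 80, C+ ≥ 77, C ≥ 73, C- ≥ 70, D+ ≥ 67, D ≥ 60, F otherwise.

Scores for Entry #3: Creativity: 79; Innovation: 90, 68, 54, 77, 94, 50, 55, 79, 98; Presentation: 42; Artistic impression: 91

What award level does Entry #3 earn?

C

Innovation: drop 50 → average of remaining 8 = 615/8 = 76.875
Weighted total:
  Creativity 79 × 0.4 = 31.6
  Innovation 76.875 × 0.45 = 34.59375
  Presentation 42 × 0.08 = 3.36
  Artistic impression 91 × 0.07 = 6.37
Sum = 75.92375
75.92375 is ≥ 73 and < 77 → C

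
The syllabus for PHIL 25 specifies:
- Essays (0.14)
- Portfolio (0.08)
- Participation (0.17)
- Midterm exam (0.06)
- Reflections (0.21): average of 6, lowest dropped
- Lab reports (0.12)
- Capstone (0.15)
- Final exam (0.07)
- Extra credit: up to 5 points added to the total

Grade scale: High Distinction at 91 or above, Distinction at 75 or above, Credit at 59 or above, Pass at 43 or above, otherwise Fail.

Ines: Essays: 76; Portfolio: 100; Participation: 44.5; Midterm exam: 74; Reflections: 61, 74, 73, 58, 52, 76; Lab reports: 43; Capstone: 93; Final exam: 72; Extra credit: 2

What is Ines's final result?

Reflections: drop 52 → average of remaining 5 = 342/5 = 68.4
Weighted total:
  Essays 76 × 0.14 = 10.64
  Portfolio 100 × 0.08 = 8
  Participation 44.5 × 0.17 = 7.565
  Midterm exam 74 × 0.06 = 4.44
  Reflections 68.4 × 0.21 = 14.364
  Lab reports 43 × 0.12 = 5.16
  Capstone 93 × 0.15 = 13.95
  Final exam 72 × 0.07 = 5.04
Sum = 69.159
Extra credit: 69.159 + 2 = 71.159
71.159 is ≥ 59 and < 75 → Credit

Credit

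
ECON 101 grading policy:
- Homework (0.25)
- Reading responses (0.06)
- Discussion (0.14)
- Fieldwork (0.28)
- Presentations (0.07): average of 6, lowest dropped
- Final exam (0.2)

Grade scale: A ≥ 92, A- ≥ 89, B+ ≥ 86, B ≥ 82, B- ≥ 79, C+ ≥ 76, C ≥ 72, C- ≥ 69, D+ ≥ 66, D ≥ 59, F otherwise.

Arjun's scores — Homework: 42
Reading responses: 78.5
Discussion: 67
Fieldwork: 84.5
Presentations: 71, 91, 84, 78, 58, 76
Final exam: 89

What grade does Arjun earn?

C-

Presentations: drop 58 → average of remaining 5 = 400/5 = 80
Weighted total:
  Homework 42 × 0.25 = 10.5
  Reading responses 78.5 × 0.06 = 4.71
  Discussion 67 × 0.14 = 9.38
  Fieldwork 84.5 × 0.28 = 23.66
  Presentations 80 × 0.07 = 5.6
  Final exam 89 × 0.2 = 17.8
Sum = 71.65
71.65 is ≥ 69 and < 72 → C-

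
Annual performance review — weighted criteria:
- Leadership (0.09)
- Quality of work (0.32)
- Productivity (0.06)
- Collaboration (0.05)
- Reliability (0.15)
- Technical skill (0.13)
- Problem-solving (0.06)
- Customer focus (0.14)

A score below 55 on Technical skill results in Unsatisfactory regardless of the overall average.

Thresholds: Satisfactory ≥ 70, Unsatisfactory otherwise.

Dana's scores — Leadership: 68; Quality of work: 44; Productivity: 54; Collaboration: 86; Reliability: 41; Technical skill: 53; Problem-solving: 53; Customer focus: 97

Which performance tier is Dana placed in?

Technical skill score 53 < 55: minimum not met.
Weighted total:
  Leadership 68 × 0.09 = 6.12
  Quality of work 44 × 0.32 = 14.08
  Productivity 54 × 0.06 = 3.24
  Collaboration 86 × 0.05 = 4.3
  Reliability 41 × 0.15 = 6.15
  Technical skill 53 × 0.13 = 6.89
  Problem-solving 53 × 0.06 = 3.18
  Customer focus 97 × 0.14 = 13.58
Sum = 57.54
Because the Technical skill minimum was not met, the result is Unsatisfactory.

Unsatisfactory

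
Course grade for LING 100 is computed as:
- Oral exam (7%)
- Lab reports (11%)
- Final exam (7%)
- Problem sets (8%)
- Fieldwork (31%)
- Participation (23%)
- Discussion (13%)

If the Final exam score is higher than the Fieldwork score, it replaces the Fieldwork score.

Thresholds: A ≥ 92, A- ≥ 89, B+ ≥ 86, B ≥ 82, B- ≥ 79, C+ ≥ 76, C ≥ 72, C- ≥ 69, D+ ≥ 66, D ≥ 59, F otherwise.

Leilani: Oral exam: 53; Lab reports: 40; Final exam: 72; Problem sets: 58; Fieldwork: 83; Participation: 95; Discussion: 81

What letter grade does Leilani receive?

Final exam (72) ≤ Fieldwork (83), so Fieldwork stays at 83.
Weighted total:
  Oral exam 53 × 0.07 = 3.71
  Lab reports 40 × 0.11 = 4.4
  Final exam 72 × 0.07 = 5.04
  Problem sets 58 × 0.08 = 4.64
  Fieldwork 83 × 0.31 = 25.73
  Participation 95 × 0.23 = 21.85
  Discussion 81 × 0.13 = 10.53
Sum = 75.9
75.9 is ≥ 72 and < 76 → C

C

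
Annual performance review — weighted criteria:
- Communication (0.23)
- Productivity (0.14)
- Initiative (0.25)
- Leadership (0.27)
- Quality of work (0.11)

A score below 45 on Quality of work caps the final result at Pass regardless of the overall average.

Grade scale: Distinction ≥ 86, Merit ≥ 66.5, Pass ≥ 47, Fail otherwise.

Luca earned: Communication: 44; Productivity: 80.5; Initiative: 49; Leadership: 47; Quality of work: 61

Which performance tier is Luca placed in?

Quality of work score 61 ≥ 45: minimum met.
Weighted total:
  Communication 44 × 0.23 = 10.12
  Productivity 80.5 × 0.14 = 11.27
  Initiative 49 × 0.25 = 12.25
  Leadership 47 × 0.27 = 12.69
  Quality of work 61 × 0.11 = 6.71
Sum = 53.04
53.04 is ≥ 47 and < 66.5 → Pass

Pass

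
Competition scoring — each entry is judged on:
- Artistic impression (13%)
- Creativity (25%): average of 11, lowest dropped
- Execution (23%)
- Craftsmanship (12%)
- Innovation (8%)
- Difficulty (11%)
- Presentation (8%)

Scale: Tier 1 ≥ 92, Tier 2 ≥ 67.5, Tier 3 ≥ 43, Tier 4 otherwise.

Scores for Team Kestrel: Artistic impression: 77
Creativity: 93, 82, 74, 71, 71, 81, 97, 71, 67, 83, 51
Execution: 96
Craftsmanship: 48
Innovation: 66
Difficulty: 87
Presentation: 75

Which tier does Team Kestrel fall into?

Creativity: drop 51 → average of remaining 10 = 790/10 = 79
Weighted total:
  Artistic impression 77 × 0.13 = 10.01
  Creativity 79 × 0.25 = 19.75
  Execution 96 × 0.23 = 22.08
  Craftsmanship 48 × 0.12 = 5.76
  Innovation 66 × 0.08 = 5.28
  Difficulty 87 × 0.11 = 9.57
  Presentation 75 × 0.08 = 6
Sum = 78.45
78.45 is ≥ 67.5 and < 92 → Tier 2

Tier 2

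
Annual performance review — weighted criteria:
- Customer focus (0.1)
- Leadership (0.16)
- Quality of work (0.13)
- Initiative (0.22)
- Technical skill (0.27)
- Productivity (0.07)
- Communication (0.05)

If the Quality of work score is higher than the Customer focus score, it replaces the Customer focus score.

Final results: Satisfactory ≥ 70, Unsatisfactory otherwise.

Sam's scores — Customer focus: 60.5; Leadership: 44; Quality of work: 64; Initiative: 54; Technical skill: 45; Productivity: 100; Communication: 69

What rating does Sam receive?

Unsatisfactory

Quality of work (64) > Customer focus (60.5), so Customer focus counts as 64.
Weighted total:
  Customer focus 64 × 0.1 = 6.4
  Leadership 44 × 0.16 = 7.04
  Quality of work 64 × 0.13 = 8.32
  Initiative 54 × 0.22 = 11.88
  Technical skill 45 × 0.27 = 12.15
  Productivity 100 × 0.07 = 7
  Communication 69 × 0.05 = 3.45
Sum = 56.24
56.24 < 70 → Unsatisfactory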